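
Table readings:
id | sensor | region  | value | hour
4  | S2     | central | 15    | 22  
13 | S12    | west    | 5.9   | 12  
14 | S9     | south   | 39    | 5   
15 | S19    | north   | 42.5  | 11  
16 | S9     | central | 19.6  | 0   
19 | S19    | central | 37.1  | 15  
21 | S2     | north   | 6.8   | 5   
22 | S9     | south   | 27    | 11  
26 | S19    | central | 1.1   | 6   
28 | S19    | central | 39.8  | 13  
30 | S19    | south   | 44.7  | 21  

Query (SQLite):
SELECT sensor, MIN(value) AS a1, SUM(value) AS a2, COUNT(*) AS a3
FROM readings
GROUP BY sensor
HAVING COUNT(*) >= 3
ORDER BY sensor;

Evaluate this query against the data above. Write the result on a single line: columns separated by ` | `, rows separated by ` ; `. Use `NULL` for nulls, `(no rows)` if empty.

S19 | 1.1 | 165.2 | 5 ; S9 | 19.6 | 85.6 | 3

Group readings by sensor.
Per group compute: MIN(value), SUM(value), COUNT(*).
HAVING: drop groups with fewer than 3 rows.
  S12: ids {13} → MIN(value)=5.9, SUM(value)=5.9, COUNT(*)=1
  S19: ids {15, 19, 26, 28, 30} → MIN(value)=1.1, SUM(value)=165.2, COUNT(*)=5
  S2: ids {4, 21} → MIN(value)=6.8, SUM(value)=21.8, COUNT(*)=2
  S9: ids {14, 16, 22} → MIN(value)=19.6, SUM(value)=85.6, COUNT(*)=3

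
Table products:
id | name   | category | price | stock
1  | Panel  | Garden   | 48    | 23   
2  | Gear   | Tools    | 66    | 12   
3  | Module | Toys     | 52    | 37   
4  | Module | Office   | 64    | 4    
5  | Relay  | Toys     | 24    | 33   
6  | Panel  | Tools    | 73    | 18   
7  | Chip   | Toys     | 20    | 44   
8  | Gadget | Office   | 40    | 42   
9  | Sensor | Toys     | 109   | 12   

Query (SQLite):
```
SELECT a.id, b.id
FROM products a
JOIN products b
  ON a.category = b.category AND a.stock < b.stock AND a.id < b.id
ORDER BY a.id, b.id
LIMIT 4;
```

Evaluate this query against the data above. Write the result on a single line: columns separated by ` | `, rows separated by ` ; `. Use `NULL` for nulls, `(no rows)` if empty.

Pairs (a,b) with same category, a.stock < b.stock, a.id < b.id.
category groups: Garden:{1} Office:{4,8} Tools:{2,6} Toys:{3,5,7,9}
Ordered by (a.id, b.id); first 4.

2 | 6 ; 3 | 7 ; 4 | 8 ; 5 | 7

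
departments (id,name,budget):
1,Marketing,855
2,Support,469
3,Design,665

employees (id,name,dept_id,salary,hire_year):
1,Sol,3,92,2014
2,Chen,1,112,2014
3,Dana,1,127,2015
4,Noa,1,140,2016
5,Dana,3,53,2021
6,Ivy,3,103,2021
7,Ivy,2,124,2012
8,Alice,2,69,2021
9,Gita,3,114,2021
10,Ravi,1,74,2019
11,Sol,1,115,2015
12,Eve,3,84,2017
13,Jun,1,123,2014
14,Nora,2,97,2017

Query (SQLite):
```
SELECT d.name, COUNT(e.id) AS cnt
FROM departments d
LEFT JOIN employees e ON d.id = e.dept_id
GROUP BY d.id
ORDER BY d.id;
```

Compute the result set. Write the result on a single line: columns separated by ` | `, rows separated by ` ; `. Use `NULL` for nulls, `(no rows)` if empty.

Marketing | 6 ; Support | 3 ; Design | 5

LEFT JOIN keeps every departments row; unmatched ones get NULL for employees columns.
Group by departments.id and compute COUNT(e.id). COUNT(col) of an all-NULL group is 0.
  1: ids {2, 3, 4, 10, 11, 13} → COUNT(e.id)=6
  2: ids {7, 8, 14} → COUNT(e.id)=3
  3: ids {1, 5, 6, 9, 12} → COUNT(e.id)=5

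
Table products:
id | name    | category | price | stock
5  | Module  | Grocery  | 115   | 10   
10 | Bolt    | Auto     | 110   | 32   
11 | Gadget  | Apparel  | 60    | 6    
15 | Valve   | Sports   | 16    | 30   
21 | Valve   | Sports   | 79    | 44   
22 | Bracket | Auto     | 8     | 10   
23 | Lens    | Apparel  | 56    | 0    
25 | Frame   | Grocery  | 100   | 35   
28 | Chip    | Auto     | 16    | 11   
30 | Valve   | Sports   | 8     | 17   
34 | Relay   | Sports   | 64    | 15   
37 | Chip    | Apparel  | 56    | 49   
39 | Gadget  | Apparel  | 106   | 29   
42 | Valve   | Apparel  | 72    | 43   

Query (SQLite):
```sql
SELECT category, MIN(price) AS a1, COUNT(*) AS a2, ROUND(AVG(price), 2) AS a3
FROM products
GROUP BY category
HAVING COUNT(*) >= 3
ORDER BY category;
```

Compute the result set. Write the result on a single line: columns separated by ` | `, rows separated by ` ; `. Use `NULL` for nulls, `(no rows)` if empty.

Group products by category.
Per group compute: MIN(price), COUNT(*), ROUND(AVG(price), 2).
HAVING: drop groups with fewer than 3 rows.
  Apparel: ids {11, 23, 37, 39, 42} → MIN(price)=56, COUNT(*)=5, ROUND(AVG(price), 2)=70
  Auto: ids {10, 22, 28} → MIN(price)=8, COUNT(*)=3, ROUND(AVG(price), 2)=44.67
  Grocery: ids {5, 25} → MIN(price)=100, COUNT(*)=2, ROUND(AVG(price), 2)=107.5
  Sports: ids {15, 21, 30, 34} → MIN(price)=8, COUNT(*)=4, ROUND(AVG(price), 2)=41.75

Apparel | 56 | 5 | 70 ; Auto | 8 | 3 | 44.67 ; Sports | 8 | 4 | 41.75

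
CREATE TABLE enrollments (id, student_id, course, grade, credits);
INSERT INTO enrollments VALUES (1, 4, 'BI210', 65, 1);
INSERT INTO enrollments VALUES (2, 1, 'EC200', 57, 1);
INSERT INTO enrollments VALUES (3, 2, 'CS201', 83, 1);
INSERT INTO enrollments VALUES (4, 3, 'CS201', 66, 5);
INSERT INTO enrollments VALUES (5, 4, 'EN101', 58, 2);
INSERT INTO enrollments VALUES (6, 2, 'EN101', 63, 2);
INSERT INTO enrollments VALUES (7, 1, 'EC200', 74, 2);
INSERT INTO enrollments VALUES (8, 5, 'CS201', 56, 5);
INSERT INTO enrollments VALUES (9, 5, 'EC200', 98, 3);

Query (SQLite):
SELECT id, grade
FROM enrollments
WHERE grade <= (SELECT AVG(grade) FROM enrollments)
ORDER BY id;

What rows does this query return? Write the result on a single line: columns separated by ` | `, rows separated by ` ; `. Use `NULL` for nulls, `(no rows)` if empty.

Scalar subquery: AVG(grade) over all enrollments rows = 68.888889 (≈; comparison uses full precision).
Keep rows where grade <= that value.

1 | 65 ; 2 | 57 ; 4 | 66 ; 5 | 58 ; 6 | 63 ; 8 | 56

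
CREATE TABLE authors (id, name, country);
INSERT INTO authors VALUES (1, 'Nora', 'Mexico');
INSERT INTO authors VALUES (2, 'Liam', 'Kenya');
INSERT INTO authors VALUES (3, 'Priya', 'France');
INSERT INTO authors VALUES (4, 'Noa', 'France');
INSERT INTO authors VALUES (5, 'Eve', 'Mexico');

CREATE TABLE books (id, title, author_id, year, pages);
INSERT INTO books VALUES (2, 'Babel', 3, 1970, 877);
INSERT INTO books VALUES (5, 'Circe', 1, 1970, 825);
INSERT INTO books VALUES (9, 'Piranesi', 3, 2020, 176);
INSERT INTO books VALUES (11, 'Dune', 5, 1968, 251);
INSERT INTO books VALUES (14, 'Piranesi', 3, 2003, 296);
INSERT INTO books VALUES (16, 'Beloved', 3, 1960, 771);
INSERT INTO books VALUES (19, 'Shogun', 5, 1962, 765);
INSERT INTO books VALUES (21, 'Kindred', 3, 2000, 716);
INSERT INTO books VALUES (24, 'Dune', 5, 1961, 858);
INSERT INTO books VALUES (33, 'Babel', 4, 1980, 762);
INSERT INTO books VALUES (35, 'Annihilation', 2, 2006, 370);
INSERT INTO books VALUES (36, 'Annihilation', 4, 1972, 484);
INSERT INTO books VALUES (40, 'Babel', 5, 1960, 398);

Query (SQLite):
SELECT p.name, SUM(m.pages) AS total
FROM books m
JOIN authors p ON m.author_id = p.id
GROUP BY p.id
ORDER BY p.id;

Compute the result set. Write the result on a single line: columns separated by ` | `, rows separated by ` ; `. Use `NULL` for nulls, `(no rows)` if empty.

Join each books row to its authors via author_id.
Group joined rows by authors.id; compute SUM(m.pages) per group.
  1: ids {5} → SUM(m.pages)=825
  2: ids {35} → SUM(m.pages)=370
  3: ids {2, 9, 14, 16, 21} → SUM(m.pages)=2836
  4: ids {33, 36} → SUM(m.pages)=1246
  5: ids {11, 19, 24, 40} → SUM(m.pages)=2272

Nora | 825 ; Liam | 370 ; Priya | 2836 ; Noa | 1246 ; Eve | 2272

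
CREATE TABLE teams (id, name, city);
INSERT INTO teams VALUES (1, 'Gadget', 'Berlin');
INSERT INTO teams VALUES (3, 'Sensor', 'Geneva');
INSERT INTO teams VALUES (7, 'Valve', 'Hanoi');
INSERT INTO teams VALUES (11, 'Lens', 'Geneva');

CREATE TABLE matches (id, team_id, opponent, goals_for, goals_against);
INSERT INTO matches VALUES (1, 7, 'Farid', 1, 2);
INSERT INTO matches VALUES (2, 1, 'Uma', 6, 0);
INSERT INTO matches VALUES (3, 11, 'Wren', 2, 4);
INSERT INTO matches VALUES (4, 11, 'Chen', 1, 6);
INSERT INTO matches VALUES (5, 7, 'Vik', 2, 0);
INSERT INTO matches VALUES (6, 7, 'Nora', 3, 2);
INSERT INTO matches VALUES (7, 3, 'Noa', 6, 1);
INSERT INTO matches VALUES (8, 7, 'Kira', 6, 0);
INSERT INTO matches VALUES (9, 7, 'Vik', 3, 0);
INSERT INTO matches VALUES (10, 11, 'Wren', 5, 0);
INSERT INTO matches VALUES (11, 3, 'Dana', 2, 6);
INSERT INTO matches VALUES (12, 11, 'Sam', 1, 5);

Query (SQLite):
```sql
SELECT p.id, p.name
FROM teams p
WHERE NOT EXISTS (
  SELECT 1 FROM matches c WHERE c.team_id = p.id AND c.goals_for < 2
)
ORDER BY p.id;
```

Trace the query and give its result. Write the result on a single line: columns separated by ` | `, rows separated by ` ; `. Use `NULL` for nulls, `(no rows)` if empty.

1 | Gadget ; 3 | Sensor

For each teams row, check whether any matches with matching team_id has goals_for < 2.
Keep rows where that is false.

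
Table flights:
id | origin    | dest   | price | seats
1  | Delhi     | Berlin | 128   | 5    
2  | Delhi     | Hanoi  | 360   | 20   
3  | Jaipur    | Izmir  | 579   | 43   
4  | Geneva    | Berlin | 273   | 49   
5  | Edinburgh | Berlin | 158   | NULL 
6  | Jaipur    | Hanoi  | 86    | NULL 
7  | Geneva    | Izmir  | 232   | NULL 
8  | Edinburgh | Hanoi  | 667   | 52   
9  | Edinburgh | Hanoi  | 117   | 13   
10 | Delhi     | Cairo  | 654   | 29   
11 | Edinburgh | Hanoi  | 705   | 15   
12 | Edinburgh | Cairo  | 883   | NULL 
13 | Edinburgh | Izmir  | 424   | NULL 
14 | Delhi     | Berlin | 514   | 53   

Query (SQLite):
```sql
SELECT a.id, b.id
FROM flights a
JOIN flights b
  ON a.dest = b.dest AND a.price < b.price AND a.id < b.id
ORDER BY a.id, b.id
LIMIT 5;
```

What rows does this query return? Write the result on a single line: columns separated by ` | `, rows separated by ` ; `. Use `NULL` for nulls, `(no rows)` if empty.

1 | 4 ; 1 | 5 ; 1 | 14 ; 2 | 8 ; 2 | 11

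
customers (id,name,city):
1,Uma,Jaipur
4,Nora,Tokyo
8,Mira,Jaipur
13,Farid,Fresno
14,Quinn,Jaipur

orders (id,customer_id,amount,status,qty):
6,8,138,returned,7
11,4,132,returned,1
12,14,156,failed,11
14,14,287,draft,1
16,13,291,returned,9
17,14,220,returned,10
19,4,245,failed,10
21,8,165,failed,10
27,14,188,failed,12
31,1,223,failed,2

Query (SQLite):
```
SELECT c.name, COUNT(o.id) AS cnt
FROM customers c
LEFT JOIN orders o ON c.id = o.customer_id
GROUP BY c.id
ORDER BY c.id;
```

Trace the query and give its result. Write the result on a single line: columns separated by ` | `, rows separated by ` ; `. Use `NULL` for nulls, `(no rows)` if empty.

Uma | 1 ; Nora | 2 ; Mira | 2 ; Farid | 1 ; Quinn | 4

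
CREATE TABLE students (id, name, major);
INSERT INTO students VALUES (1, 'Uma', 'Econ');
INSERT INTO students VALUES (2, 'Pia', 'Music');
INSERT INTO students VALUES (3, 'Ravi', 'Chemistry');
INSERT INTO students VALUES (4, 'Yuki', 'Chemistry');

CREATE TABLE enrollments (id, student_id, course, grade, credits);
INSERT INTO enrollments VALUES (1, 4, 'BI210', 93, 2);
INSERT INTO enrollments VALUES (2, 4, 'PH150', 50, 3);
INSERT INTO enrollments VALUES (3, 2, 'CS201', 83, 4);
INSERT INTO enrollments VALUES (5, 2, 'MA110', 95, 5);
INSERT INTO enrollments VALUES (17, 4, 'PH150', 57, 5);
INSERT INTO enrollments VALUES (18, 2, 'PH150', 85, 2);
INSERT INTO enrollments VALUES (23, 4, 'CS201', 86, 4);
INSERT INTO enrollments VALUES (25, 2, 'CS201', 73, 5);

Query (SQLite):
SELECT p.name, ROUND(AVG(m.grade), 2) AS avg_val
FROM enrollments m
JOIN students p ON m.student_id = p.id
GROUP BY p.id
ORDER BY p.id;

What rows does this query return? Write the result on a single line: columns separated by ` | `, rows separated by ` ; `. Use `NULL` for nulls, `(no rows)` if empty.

Pia | 84 ; Yuki | 71.5

Join each enrollments row to its students via student_id.
Group joined rows by students.id; compute ROUND(AVG(m.grade), 2) per group.
  2: ids {3, 5, 18, 25} → ROUND(AVG(m.grade), 2)=84
  4: ids {1, 2, 17, 23} → ROUND(AVG(m.grade), 2)=71.5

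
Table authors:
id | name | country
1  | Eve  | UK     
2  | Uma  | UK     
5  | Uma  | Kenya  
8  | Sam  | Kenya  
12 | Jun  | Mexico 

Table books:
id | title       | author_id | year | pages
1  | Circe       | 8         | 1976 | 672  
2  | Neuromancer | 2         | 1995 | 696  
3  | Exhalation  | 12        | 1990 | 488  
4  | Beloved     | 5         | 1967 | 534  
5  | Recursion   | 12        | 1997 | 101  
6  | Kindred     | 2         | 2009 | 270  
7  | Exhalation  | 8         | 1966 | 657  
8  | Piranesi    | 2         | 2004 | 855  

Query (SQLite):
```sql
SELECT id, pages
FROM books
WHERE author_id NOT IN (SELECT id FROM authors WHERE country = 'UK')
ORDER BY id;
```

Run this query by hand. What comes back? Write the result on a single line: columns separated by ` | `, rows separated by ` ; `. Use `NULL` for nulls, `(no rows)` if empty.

1 | 672 ; 3 | 488 ; 4 | 534 ; 5 | 101 ; 7 | 657

Inner query: authors.id where country = 'UK'.
Outer: keep books rows whose author_id is not in that set.
Inner query → {1, 2}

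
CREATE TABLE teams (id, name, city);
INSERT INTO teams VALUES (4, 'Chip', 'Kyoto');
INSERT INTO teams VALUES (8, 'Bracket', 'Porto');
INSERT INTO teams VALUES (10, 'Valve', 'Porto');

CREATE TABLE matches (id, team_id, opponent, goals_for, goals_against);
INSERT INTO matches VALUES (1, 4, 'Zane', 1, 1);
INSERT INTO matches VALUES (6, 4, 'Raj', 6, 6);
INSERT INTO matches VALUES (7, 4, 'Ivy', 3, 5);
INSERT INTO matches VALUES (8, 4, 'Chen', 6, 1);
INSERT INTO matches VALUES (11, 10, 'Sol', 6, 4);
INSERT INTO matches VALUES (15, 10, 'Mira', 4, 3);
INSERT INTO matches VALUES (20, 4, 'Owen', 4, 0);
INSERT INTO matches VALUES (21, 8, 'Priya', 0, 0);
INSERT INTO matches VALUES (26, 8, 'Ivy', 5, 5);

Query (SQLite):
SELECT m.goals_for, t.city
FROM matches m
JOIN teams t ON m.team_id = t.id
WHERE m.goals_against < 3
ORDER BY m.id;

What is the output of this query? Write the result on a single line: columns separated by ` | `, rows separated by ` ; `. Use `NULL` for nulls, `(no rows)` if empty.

1 | Kyoto ; 6 | Kyoto ; 4 | Kyoto ; 0 | Porto

Each matches row matches the teams row where team_id = teams.id.
Then keep rows with m.goals_against < 3.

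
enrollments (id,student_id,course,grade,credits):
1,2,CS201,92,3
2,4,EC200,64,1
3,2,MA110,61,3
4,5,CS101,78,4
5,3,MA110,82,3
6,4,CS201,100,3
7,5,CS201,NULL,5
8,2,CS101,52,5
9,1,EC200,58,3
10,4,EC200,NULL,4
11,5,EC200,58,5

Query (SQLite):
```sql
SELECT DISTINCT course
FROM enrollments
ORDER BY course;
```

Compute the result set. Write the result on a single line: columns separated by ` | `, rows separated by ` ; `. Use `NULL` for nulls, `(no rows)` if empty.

CS101 ; CS201 ; EC200 ; MA110

Collect distinct course values from enrollments.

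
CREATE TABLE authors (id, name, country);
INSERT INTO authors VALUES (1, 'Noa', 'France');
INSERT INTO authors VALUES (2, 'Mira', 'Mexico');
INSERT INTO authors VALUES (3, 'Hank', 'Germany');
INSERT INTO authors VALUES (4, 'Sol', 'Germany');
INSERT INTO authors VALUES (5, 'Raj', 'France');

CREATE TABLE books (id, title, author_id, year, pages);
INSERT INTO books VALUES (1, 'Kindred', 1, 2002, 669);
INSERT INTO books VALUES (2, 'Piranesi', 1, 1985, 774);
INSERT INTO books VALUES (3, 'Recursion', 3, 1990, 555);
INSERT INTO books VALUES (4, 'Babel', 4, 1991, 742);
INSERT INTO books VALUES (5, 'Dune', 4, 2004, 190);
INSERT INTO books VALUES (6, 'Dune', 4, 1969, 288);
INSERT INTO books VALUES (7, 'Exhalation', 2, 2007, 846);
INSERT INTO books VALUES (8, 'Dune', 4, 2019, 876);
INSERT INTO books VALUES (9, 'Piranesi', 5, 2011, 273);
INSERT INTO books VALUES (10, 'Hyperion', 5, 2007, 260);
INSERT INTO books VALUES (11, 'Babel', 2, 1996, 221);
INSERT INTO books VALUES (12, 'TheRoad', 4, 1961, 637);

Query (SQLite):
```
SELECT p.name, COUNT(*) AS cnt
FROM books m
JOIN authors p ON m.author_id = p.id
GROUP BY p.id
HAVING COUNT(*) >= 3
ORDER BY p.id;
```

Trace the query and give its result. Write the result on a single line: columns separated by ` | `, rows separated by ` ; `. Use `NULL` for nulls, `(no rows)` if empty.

Join each books row to its authors via author_id.
Group joined rows by authors.id; compute COUNT(*) per group.
HAVING: keep groups with count ≥ 3.
  1: ids {1, 2} → COUNT(*)=2
  2: ids {7, 11} → COUNT(*)=2
  3: ids {3} → COUNT(*)=1
  4: ids {4, 5, 6, 8, 12} → COUNT(*)=5
  5: ids {9, 10} → COUNT(*)=2

Sol | 5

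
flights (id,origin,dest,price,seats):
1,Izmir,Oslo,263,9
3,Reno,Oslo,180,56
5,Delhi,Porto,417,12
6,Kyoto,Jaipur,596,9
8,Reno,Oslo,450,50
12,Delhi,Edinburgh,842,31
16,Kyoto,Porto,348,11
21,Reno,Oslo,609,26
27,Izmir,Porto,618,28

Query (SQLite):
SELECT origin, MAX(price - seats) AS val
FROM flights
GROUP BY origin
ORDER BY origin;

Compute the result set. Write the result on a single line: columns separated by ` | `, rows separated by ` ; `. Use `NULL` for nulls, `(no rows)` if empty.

For each row compute price - seats.
Group by origin; take MAX of the expression per group.
  Delhi: ids {5, 12} → MAX(price - seats)=811
  Izmir: ids {1, 27} → MAX(price - seats)=590
  Kyoto: ids {6, 16} → MAX(price - seats)=587
  Reno: ids {3, 8, 21} → MAX(price - seats)=583

Delhi | 811 ; Izmir | 590 ; Kyoto | 587 ; Reno | 583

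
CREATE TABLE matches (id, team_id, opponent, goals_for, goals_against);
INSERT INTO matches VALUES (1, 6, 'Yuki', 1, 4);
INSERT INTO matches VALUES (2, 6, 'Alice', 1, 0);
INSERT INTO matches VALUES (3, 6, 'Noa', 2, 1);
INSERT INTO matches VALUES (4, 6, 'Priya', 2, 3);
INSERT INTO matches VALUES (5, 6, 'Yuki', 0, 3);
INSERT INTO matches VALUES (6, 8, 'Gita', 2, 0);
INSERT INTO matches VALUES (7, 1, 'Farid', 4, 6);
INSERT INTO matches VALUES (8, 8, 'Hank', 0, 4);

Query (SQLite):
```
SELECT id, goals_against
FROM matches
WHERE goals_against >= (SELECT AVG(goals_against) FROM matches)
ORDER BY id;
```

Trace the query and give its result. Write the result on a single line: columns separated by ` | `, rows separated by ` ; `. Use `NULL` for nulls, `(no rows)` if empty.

1 | 4 ; 4 | 3 ; 5 | 3 ; 7 | 6 ; 8 | 4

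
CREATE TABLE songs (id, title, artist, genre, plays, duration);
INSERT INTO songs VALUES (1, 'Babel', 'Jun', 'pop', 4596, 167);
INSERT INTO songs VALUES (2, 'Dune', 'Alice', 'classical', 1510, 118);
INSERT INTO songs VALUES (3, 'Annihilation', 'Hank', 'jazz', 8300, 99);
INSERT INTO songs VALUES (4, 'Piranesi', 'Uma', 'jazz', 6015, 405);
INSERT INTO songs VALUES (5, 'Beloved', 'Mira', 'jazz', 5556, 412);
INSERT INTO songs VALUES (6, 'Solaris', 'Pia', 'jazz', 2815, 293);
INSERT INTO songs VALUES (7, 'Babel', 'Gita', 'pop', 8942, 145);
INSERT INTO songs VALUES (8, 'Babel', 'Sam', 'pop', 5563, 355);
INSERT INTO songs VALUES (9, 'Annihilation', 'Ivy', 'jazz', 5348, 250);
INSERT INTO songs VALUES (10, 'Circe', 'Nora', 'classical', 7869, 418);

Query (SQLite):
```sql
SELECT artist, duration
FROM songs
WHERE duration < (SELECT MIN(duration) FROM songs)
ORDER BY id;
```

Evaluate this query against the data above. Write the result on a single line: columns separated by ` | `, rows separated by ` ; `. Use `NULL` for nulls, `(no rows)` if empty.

Scalar subquery: MIN(duration) over all songs rows = 99.
Keep rows where duration < that value.

(no rows)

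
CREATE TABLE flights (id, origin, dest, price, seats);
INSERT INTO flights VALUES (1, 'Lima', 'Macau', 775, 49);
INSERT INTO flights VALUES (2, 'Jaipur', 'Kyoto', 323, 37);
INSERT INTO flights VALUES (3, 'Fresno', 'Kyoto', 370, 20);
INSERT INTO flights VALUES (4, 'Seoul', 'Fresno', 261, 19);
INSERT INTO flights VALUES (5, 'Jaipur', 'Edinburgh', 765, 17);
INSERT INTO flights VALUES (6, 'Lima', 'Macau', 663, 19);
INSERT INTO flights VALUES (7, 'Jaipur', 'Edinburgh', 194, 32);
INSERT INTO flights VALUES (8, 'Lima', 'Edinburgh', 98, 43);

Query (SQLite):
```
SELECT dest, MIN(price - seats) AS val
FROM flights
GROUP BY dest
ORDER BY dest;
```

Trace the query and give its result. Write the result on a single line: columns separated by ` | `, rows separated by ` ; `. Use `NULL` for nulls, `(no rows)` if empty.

Edinburgh | 55 ; Fresno | 242 ; Kyoto | 286 ; Macau | 644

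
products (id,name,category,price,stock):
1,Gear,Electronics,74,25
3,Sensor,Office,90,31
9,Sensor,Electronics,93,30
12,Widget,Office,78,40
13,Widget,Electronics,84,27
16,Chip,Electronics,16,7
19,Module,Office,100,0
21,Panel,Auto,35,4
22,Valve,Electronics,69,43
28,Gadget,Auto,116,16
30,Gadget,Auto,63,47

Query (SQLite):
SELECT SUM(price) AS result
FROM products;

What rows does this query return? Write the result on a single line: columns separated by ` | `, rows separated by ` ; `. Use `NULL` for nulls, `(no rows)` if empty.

818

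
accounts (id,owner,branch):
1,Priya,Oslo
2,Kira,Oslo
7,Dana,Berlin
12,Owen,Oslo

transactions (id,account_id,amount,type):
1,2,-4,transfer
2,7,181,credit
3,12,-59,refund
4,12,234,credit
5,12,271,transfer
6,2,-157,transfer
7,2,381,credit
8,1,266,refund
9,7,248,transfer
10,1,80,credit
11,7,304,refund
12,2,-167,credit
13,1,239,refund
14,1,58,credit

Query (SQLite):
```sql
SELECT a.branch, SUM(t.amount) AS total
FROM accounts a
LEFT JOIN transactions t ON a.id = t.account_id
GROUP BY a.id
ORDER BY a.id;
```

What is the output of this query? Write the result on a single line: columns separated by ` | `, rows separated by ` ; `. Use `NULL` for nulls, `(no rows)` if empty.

Oslo | 643 ; Oslo | 53 ; Berlin | 733 ; Oslo | 446

LEFT JOIN keeps every accounts row; unmatched ones get NULL for transactions columns.
Group by accounts.id and compute SUM(t.amount). SUM over an all-NULL group is NULL.
  1: ids {8, 10, 13, 14} → SUM(t.amount)=643
  2: ids {1, 6, 7, 12} → SUM(t.amount)=53
  7: ids {2, 9, 11} → SUM(t.amount)=733
  12: ids {3, 4, 5} → SUM(t.amount)=446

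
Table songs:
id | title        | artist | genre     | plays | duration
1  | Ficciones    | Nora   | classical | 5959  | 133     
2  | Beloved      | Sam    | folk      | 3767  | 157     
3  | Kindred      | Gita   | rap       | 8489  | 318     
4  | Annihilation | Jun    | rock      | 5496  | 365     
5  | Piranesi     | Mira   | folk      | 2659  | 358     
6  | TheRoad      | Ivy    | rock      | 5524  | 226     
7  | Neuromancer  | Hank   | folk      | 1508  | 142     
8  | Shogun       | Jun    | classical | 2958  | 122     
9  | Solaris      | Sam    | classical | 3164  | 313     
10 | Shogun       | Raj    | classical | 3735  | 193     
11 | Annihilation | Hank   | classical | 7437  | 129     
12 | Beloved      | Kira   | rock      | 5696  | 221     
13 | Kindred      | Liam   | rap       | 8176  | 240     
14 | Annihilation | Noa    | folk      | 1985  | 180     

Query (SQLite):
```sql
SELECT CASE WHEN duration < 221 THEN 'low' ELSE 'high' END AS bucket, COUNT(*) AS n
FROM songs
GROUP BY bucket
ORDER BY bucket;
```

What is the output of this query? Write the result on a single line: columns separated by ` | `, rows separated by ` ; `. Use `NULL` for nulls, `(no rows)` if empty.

high | 7 ; low | 7

Bucket rows by duration < 221 → 'low' else 'high'; count each bucket.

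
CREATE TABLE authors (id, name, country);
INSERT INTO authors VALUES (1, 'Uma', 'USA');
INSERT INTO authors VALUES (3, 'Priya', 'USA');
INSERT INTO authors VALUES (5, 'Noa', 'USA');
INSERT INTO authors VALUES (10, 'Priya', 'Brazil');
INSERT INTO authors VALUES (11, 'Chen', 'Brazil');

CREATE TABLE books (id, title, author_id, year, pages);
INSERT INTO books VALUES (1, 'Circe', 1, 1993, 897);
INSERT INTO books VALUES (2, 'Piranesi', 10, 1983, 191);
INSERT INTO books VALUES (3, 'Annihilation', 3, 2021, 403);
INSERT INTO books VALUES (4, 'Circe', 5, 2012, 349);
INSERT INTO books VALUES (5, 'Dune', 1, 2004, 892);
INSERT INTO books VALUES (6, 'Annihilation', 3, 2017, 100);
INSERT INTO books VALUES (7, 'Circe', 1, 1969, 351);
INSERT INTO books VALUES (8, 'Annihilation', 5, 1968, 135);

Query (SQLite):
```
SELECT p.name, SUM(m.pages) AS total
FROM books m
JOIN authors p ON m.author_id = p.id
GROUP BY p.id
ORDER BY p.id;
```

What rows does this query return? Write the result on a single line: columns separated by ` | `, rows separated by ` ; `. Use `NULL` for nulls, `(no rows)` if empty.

Uma | 2140 ; Priya | 503 ; Noa | 484 ; Priya | 191

Join each books row to its authors via author_id.
Group joined rows by authors.id; compute SUM(m.pages) per group.
  1: ids {1, 5, 7} → SUM(m.pages)=2140
  3: ids {3, 6} → SUM(m.pages)=503
  5: ids {4, 8} → SUM(m.pages)=484
  10: ids {2} → SUM(m.pages)=191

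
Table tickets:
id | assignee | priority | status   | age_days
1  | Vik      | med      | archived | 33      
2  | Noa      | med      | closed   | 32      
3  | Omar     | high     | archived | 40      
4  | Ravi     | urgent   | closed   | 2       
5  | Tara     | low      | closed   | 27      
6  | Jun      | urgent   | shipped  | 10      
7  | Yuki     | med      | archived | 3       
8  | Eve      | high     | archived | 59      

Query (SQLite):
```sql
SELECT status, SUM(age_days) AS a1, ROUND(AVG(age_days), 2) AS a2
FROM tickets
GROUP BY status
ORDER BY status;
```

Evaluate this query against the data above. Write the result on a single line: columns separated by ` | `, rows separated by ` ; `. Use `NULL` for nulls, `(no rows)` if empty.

Group tickets by status.
Per group compute: SUM(age_days), ROUND(AVG(age_days), 2).
  archived: ids {1, 3, 7, 8} → SUM(age_days)=135, ROUND(AVG(age_days), 2)=33.75
  closed: ids {2, 4, 5} → SUM(age_days)=61, ROUND(AVG(age_days), 2)=20.33
  shipped: ids {6} → SUM(age_days)=10, ROUND(AVG(age_days), 2)=10

archived | 135 | 33.75 ; closed | 61 | 20.33 ; shipped | 10 | 10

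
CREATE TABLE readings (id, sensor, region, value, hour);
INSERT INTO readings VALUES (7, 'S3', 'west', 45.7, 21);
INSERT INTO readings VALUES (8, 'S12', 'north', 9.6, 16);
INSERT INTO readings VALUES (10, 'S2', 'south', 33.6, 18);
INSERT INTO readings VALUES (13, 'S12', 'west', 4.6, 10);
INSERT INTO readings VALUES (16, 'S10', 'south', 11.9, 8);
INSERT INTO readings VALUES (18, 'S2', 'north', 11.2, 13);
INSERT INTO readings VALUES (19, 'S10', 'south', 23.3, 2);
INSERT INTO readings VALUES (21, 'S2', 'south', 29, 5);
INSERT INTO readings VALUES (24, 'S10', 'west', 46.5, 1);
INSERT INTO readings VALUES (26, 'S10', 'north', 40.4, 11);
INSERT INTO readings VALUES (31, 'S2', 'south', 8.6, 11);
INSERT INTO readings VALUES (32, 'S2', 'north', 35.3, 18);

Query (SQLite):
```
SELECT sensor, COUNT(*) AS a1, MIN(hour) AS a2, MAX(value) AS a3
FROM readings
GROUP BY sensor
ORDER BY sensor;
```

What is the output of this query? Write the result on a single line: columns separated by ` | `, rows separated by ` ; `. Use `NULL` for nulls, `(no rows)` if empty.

S10 | 4 | 1 | 46.5 ; S12 | 2 | 10 | 9.6 ; S2 | 5 | 5 | 35.3 ; S3 | 1 | 21 | 45.7

Group readings by sensor.
Per group compute: COUNT(*), MIN(hour), MAX(value).
  S10: ids {16, 19, 24, 26} → COUNT(*)=4, MIN(hour)=1, MAX(value)=46.5
  S12: ids {8, 13} → COUNT(*)=2, MIN(hour)=10, MAX(value)=9.6
  S2: ids {10, 18, 21, 31, 32} → COUNT(*)=5, MIN(hour)=5, MAX(value)=35.3
  S3: ids {7} → COUNT(*)=1, MIN(hour)=21, MAX(value)=45.7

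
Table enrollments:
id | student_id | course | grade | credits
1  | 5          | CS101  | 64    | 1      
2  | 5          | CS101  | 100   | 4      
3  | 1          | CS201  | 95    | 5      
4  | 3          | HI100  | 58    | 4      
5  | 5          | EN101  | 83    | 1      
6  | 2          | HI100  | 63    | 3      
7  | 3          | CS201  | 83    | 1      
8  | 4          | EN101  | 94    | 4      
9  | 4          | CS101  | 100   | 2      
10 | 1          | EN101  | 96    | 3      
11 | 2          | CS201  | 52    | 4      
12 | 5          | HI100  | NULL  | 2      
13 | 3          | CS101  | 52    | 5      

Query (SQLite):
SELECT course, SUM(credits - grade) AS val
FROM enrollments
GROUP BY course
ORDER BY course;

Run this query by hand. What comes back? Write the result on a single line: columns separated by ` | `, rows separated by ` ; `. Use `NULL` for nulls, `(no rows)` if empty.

For each row compute credits - grade.
Group by course; take SUM of the expression per group.
  CS101: ids {1, 2, 9, 13} → SUM(credits - grade)=-304
  CS201: ids {3, 7, 11} → SUM(credits - grade)=-220
  EN101: ids {5, 8, 10} → SUM(credits - grade)=-265
  HI100: ids {4, 6, 12} → SUM(credits - grade)=-114

CS101 | -304 ; CS201 | -220 ; EN101 | -265 ; HI100 | -114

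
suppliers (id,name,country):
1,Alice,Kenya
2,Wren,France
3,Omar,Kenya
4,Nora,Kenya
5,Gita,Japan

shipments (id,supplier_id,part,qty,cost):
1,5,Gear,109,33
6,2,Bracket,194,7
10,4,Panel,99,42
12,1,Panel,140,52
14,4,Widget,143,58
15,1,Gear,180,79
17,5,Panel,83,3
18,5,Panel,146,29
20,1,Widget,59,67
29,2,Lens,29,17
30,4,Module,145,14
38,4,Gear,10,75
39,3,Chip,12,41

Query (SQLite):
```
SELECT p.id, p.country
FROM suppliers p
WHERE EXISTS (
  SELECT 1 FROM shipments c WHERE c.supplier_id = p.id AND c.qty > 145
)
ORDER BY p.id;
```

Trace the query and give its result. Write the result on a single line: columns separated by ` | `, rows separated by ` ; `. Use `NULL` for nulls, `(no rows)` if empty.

For each suppliers row, check whether any shipments with matching supplier_id has qty > 145.
Keep rows where that is true.

1 | Kenya ; 2 | France ; 5 | Japan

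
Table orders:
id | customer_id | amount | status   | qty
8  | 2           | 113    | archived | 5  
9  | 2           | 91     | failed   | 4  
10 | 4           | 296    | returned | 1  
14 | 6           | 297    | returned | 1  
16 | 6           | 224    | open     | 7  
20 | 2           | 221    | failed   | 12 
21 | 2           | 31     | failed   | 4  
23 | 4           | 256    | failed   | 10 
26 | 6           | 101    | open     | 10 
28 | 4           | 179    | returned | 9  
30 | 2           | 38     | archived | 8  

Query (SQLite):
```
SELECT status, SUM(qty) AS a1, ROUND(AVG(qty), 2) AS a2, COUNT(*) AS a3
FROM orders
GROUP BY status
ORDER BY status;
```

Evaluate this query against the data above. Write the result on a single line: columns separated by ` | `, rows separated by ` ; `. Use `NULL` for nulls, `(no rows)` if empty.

Group orders by status.
Per group compute: SUM(qty), ROUND(AVG(qty), 2), COUNT(*).
  archived: ids {8, 30} → SUM(qty)=13, ROUND(AVG(qty), 2)=6.5, COUNT(*)=2
  failed: ids {9, 20, 21, 23} → SUM(qty)=30, ROUND(AVG(qty), 2)=7.5, COUNT(*)=4
  open: ids {16, 26} → SUM(qty)=17, ROUND(AVG(qty), 2)=8.5, COUNT(*)=2
  returned: ids {10, 14, 28} → SUM(qty)=11, ROUND(AVG(qty), 2)=3.67, COUNT(*)=3

archived | 13 | 6.5 | 2 ; failed | 30 | 7.5 | 4 ; open | 17 | 8.5 | 2 ; returned | 11 | 3.67 | 3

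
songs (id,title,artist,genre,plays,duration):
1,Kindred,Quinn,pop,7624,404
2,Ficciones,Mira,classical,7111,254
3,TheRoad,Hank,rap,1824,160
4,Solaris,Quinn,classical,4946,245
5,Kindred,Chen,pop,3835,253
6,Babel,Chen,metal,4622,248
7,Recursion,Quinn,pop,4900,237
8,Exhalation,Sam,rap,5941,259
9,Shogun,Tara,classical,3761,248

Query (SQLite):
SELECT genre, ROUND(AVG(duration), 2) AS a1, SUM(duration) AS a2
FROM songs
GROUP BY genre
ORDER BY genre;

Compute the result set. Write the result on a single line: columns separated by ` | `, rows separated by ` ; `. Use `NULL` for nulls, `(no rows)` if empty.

classical | 249 | 747 ; metal | 248 | 248 ; pop | 298 | 894 ; rap | 209.5 | 419

Group songs by genre.
Per group compute: ROUND(AVG(duration), 2), SUM(duration).
  classical: ids {2, 4, 9} → ROUND(AVG(duration), 2)=249, SUM(duration)=747
  metal: ids {6} → ROUND(AVG(duration), 2)=248, SUM(duration)=248
  pop: ids {1, 5, 7} → ROUND(AVG(duration), 2)=298, SUM(duration)=894
  rap: ids {3, 8} → ROUND(AVG(duration), 2)=209.5, SUM(duration)=419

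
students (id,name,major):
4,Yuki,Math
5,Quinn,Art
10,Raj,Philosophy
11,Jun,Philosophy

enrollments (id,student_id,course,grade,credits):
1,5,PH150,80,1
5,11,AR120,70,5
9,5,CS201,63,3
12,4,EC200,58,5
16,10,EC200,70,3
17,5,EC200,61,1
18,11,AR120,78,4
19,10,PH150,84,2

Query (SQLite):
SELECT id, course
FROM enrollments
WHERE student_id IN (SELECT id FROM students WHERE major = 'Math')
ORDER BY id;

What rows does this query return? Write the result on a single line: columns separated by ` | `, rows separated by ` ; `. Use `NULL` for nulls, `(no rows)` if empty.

Inner query: students.id where major = 'Math'.
Outer: keep enrollments rows whose student_id is in that set.
Inner query → {4}

12 | EC200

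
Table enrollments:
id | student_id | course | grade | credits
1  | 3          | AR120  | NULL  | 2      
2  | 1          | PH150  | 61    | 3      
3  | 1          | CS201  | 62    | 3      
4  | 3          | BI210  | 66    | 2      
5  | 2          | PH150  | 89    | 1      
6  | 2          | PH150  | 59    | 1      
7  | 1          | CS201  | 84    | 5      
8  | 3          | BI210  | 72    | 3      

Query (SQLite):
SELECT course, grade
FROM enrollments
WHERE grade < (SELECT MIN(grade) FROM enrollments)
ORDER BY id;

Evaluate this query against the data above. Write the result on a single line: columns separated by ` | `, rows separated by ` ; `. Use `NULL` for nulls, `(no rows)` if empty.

(no rows)

Scalar subquery: MIN(grade) over all enrollments rows = 59.
Keep rows where grade < that value.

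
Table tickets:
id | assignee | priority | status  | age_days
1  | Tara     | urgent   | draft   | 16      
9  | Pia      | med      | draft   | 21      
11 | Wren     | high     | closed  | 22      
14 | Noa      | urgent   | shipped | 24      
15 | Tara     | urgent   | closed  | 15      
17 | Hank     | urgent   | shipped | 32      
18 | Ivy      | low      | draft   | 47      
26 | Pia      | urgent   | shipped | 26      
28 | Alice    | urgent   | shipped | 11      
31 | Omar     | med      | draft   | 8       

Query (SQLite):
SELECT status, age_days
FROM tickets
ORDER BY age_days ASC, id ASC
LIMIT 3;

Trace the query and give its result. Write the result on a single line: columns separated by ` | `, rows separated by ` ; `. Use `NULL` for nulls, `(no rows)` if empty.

draft | 8 ; shipped | 11 ; closed | 15

Sort by age_days asc, tiebreak id asc: (8, id=31), (11, id=28), (15, id=15), (16, id=1), (21, id=9), (22, id=11) …. Take first 3.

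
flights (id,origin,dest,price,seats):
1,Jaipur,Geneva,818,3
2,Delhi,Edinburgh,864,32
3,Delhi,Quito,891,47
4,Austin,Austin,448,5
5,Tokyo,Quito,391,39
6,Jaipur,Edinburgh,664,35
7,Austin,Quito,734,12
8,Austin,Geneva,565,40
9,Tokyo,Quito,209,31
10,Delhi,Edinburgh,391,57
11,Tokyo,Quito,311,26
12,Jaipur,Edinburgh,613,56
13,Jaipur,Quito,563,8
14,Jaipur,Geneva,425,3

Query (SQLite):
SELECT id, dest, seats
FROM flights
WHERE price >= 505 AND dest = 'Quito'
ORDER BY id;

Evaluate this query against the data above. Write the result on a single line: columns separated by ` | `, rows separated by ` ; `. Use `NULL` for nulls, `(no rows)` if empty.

price >= 505: ids {1, 2, 3, 6, 7, 8, 12, 13}
dest = 'Quito': ids {3, 5, 7, 9, 11, 13}
Combine with AND.

3 | Quito | 47 ; 7 | Quito | 12 ; 13 | Quito | 8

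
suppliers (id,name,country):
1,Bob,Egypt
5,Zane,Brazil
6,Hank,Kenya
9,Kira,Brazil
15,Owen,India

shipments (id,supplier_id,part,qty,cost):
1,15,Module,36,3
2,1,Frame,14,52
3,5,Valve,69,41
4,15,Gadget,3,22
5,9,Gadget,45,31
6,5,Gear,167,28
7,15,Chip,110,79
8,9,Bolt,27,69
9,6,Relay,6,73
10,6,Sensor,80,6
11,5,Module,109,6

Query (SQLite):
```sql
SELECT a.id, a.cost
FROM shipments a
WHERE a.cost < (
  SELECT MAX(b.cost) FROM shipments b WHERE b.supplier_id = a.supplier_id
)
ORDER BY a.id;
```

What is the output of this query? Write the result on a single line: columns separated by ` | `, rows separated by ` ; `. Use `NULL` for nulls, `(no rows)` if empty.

1 | 3 ; 4 | 22 ; 5 | 31 ; 6 | 28 ; 10 | 6 ; 11 | 6

For each shipments row a, compute MAX(cost) over rows sharing a.supplier_id.
Keep row a if a.cost < that per-group MAX.
  supplier_id=1: MAX(cost) = 52
  supplier_id=5: MAX(cost) = 41
  supplier_id=6: MAX(cost) = 73
  supplier_id=9: MAX(cost) = 69
  supplier_id=15: MAX(cost) = 79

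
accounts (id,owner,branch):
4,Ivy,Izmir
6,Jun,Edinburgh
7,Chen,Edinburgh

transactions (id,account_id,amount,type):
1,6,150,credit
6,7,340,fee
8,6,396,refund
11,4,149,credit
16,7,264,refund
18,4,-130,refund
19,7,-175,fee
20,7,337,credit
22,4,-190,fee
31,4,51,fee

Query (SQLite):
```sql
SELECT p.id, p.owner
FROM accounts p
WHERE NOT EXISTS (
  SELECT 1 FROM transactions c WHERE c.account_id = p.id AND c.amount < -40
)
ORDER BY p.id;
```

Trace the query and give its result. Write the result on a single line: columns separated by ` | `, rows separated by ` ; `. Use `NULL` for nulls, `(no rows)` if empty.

6 | Jun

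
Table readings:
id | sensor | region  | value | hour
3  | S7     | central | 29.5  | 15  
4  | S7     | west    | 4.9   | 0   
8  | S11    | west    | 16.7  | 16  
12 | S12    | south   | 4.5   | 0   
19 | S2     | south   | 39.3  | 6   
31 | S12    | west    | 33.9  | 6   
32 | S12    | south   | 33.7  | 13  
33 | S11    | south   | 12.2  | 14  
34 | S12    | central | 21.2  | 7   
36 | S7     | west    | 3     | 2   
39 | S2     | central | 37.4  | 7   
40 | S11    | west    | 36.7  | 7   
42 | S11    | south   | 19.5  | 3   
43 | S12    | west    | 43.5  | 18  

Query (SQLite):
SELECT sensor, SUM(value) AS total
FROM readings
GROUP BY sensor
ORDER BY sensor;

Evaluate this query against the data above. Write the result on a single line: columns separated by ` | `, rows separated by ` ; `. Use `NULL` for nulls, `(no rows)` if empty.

Partition readings by sensor; compute SUM(value) within each group.
  S11: ids {8, 33, 40, 42} → SUM(value)=85.1
  S12: ids {12, 31, 32, 34, 43} → SUM(value)=136.8
  S2: ids {19, 39} → SUM(value)=76.7
  S7: ids {3, 4, 36} → SUM(value)=37.4

S11 | 85.1 ; S12 | 136.8 ; S2 | 76.7 ; S7 | 37.4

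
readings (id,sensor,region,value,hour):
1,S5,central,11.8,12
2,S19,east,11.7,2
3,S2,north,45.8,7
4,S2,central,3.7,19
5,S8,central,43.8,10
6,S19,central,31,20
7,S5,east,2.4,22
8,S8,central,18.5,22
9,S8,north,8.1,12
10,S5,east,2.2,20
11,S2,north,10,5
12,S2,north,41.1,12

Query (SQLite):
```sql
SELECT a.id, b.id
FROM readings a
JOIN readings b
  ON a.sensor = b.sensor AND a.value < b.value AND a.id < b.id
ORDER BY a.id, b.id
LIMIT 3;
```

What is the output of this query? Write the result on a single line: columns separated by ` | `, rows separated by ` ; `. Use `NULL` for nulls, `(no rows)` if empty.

Pairs (a,b) with same sensor, a.value < b.value, a.id < b.id.
sensor groups: S19:{2,6} S2:{3,4,11,12} S5:{1,7,10} S8:{5,8,9}
Ordered by (a.id, b.id); first 3.

2 | 6 ; 4 | 11 ; 4 | 12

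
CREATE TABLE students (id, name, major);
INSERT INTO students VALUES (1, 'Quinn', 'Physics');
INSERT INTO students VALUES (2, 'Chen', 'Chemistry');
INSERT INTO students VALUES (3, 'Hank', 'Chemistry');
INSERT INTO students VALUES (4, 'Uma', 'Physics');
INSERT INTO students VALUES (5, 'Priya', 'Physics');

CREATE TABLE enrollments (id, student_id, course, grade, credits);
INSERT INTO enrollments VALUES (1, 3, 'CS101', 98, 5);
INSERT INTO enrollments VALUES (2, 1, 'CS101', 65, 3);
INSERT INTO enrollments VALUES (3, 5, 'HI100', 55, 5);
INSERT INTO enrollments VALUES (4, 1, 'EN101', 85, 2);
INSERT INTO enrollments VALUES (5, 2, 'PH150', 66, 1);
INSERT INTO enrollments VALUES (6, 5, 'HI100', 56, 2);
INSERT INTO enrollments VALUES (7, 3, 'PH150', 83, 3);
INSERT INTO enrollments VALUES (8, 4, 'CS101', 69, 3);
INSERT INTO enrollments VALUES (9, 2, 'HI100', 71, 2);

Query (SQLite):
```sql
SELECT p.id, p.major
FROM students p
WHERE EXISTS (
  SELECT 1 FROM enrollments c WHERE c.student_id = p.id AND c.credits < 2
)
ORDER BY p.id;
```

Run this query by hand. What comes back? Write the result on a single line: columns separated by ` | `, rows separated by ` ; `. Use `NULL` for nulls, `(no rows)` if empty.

2 | Chemistry

For each students row, check whether any enrollments with matching student_id has credits < 2.
Keep rows where that is true.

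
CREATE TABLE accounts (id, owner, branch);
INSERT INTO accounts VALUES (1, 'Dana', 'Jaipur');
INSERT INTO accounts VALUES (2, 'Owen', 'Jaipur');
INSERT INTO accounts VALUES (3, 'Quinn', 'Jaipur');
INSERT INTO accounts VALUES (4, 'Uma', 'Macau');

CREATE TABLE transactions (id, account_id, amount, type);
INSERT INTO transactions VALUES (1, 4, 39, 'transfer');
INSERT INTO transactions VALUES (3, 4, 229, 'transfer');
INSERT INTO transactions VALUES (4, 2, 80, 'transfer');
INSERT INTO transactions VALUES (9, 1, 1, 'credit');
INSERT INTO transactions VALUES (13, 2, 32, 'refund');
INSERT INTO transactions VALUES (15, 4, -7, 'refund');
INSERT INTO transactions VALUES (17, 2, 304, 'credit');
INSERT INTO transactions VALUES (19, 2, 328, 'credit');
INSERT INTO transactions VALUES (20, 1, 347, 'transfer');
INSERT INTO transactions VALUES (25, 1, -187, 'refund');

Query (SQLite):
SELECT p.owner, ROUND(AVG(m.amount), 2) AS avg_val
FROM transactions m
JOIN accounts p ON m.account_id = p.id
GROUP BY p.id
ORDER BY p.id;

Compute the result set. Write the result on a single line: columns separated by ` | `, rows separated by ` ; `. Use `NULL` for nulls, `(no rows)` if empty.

Join each transactions row to its accounts via account_id.
Group joined rows by accounts.id; compute ROUND(AVG(m.amount), 2) per group.
  1: ids {9, 20, 25} → ROUND(AVG(m.amount), 2)=53.67
  2: ids {4, 13, 17, 19} → ROUND(AVG(m.amount), 2)=186
  4: ids {1, 3, 15} → ROUND(AVG(m.amount), 2)=87

Dana | 53.67 ; Owen | 186 ; Uma | 87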